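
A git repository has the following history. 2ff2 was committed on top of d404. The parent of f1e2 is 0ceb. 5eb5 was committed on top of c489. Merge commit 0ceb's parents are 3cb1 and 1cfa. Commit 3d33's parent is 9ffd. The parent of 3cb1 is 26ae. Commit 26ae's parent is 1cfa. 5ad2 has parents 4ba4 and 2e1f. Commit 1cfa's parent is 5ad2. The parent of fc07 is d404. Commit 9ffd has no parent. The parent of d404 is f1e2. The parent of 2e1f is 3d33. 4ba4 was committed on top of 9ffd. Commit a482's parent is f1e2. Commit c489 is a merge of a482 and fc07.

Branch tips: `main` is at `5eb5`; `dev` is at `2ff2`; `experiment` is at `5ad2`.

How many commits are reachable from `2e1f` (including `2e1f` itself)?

3

Walking parent pointers from 2e1f: reachable set = {2e1f, 3d33, 9ffd}.
That is 3 commits.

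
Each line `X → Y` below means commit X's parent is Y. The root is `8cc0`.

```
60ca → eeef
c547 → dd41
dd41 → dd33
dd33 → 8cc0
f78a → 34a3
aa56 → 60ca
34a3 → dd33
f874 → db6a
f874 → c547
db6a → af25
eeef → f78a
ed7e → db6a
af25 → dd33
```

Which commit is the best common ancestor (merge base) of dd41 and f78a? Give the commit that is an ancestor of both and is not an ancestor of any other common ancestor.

Ancestors of dd41: {8cc0, dd33, dd41}.
Ancestors of f78a: {34a3, 8cc0, dd33, f78a}.
Common ancestors: {8cc0, dd33}.
Among these, dd33 is not an ancestor of any other common ancestor — it is the merge base.

dd33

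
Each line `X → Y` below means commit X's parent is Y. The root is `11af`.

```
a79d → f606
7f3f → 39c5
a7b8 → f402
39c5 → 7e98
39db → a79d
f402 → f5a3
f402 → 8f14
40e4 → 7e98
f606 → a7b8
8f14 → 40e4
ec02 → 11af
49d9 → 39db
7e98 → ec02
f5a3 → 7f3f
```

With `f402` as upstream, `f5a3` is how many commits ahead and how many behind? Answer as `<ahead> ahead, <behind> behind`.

Reachable from f5a3: {11af, 39c5, 7e98, 7f3f, ec02, f5a3}.
Reachable from f402: {11af, 39c5, 40e4, 7e98, 7f3f, 8f14, ec02, f402, f5a3}.
Only in f5a3's history (ahead): {} — 0.
Only in f402's history (behind): {40e4, 8f14, f402} — 3.

0 ahead, 3 behind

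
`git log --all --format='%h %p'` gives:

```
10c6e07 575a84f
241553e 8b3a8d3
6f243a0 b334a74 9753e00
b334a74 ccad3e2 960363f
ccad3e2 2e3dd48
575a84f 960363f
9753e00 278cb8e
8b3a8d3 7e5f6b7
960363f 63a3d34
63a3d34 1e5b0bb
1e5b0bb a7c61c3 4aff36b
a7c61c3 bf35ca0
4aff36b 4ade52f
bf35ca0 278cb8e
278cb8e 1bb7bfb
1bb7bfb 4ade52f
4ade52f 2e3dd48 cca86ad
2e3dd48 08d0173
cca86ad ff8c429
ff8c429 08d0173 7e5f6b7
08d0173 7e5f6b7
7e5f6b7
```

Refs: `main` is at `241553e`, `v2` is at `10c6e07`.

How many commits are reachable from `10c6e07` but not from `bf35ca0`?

7

Reachable from 10c6e07: {08d0173, 10c6e07, 1bb7bfb, 1e5b0bb, 278cb8e, 2e3dd48, 4ade52f, 4aff36b, 575a84f, 63a3d34, 7e5f6b7, 960363f, a7c61c3, bf35ca0, cca86ad, ff8c429}.
Reachable from bf35ca0: {08d0173, 1bb7bfb, 278cb8e, 2e3dd48, 4ade52f, 7e5f6b7, bf35ca0, cca86ad, ff8c429}.
In 10c6e07's history but not bf35ca0's: {10c6e07, 1e5b0bb, 4aff36b, 575a84f, 63a3d34, 960363f, a7c61c3} — 7 commits.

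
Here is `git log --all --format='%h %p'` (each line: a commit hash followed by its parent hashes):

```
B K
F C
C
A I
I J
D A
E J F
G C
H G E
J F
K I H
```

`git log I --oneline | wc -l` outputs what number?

4

Walking parent pointers from I: reachable set = {C, F, I, J}.
That is 4 commits.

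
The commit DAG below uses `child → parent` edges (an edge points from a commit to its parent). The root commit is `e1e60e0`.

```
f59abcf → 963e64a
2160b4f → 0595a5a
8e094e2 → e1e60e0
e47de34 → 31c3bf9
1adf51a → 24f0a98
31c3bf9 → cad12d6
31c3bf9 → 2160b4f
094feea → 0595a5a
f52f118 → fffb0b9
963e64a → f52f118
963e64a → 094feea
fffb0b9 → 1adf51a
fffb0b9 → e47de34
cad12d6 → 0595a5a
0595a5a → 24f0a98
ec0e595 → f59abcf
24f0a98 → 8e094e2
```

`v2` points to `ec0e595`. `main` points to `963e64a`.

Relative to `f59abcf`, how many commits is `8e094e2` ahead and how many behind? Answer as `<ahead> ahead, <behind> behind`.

Reachable from 8e094e2: {8e094e2, e1e60e0}.
Reachable from f59abcf: {0595a5a, 094feea, 1adf51a, 2160b4f, 24f0a98, 31c3bf9, 8e094e2, 963e64a, cad12d6, e1e60e0, e47de34, f52f118, f59abcf, fffb0b9}.
Only in 8e094e2's history (ahead): {} — 0.
Only in f59abcf's history (behind): {0595a5a, 094feea, 1adf51a, 2160b4f, 24f0a98, 31c3bf9, 963e64a, cad12d6, e47de34, f52f118, f59abcf, fffb0b9} — 12.

0 ahead, 12 behind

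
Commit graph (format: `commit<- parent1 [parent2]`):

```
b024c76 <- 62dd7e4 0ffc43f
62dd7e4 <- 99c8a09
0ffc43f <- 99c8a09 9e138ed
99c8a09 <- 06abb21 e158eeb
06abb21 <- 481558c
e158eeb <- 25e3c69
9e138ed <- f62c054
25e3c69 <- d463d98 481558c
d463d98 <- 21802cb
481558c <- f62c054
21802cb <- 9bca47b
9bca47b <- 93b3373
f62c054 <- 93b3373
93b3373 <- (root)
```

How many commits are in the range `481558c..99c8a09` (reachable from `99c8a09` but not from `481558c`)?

Reachable from 99c8a09: {06abb21, 21802cb, 25e3c69, 481558c, 93b3373, 99c8a09, 9bca47b, d463d98, e158eeb, f62c054}.
Reachable from 481558c: {481558c, 93b3373, f62c054}.
In 99c8a09's history but not 481558c's: {06abb21, 21802cb, 25e3c69, 99c8a09, 9bca47b, d463d98, e158eeb} — 7 commits.

7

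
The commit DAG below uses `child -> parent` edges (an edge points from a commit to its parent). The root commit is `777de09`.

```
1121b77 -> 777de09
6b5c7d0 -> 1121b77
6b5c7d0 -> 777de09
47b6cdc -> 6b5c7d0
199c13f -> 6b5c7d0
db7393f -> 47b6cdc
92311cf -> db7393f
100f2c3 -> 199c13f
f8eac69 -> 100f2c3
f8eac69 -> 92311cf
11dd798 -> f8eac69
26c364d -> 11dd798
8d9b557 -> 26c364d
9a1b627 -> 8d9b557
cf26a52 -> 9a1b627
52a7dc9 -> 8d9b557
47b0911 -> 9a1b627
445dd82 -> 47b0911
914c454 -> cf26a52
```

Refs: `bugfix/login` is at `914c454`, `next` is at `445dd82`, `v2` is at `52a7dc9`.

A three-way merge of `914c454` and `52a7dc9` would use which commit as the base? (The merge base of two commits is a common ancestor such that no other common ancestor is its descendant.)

8d9b557

Ancestors of 914c454: {100f2c3, 1121b77, 11dd798, 199c13f, 26c364d, 47b6cdc, 6b5c7d0, 777de09, 8d9b557, 914c454, 92311cf, 9a1b627, cf26a52, db7393f, f8eac69}.
Ancestors of 52a7dc9: {100f2c3, 1121b77, 11dd798, 199c13f, 26c364d, 47b6cdc, 52a7dc9, 6b5c7d0, 777de09, 8d9b557, 92311cf, db7393f, f8eac69}.
Common ancestors: {100f2c3, 1121b77, 11dd798, 199c13f, 26c364d, 47b6cdc, 6b5c7d0, 777de09, 8d9b557, 92311cf, db7393f, f8eac69}.
Among these, 8d9b557 is not an ancestor of any other common ancestor — it is the merge base.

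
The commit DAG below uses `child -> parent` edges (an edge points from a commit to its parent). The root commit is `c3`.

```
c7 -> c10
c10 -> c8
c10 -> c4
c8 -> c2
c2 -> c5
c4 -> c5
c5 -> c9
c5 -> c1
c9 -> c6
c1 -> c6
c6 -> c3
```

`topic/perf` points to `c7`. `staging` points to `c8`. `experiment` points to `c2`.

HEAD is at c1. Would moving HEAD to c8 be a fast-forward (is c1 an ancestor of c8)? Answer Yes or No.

A fast-forward from c1 to c8 is possible iff c1 is an ancestor of c8.
Ancestors of c8: {c1, c2, c3, c5, c6, c8, c9}.
c1 is among them, so fast-forward is possible.

Yes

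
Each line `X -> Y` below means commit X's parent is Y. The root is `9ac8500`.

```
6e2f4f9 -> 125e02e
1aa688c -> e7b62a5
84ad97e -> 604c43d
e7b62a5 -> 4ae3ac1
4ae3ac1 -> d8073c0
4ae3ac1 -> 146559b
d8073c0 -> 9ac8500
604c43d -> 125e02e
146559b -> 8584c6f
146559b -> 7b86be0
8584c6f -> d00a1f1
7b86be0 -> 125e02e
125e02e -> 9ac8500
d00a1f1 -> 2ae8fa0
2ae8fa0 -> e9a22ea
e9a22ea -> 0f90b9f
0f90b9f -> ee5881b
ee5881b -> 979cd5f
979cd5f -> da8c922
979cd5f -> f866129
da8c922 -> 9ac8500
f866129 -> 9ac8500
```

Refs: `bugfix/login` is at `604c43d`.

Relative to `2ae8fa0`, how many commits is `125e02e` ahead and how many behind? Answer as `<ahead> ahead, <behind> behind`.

Reachable from 125e02e: {125e02e, 9ac8500}.
Reachable from 2ae8fa0: {0f90b9f, 2ae8fa0, 979cd5f, 9ac8500, da8c922, e9a22ea, ee5881b, f866129}.
Only in 125e02e's history (ahead): {125e02e} — 1.
Only in 2ae8fa0's history (behind): {0f90b9f, 2ae8fa0, 979cd5f, da8c922, e9a22ea, ee5881b, f866129} — 7.

1 ahead, 7 behind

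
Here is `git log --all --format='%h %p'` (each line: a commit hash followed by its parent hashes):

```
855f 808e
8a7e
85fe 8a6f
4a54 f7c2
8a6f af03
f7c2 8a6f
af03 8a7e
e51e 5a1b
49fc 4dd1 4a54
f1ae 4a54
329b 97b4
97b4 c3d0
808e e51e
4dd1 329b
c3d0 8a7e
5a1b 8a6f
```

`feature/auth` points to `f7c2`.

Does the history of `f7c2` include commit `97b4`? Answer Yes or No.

Ancestors of f7c2: {8a6f, 8a7e, af03, f7c2}.
97b4 is not in that set, so it is not an ancestor of f7c2.

No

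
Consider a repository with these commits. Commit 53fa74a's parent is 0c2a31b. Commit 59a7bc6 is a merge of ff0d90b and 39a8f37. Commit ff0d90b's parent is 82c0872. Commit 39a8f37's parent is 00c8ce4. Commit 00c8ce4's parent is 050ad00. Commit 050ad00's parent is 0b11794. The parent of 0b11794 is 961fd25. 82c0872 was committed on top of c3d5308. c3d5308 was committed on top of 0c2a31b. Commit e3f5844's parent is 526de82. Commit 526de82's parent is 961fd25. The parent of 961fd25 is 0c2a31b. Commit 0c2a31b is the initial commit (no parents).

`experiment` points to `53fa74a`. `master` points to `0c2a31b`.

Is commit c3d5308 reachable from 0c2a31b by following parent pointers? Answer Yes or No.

No

Ancestors of 0c2a31b: {0c2a31b}.
c3d5308 is not in that set, so it is not an ancestor of 0c2a31b.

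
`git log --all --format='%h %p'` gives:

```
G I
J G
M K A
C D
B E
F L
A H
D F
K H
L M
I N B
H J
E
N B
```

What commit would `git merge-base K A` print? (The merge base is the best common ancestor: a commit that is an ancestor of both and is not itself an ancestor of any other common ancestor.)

Ancestors of K: {B, E, G, H, I, J, K, N}.
Ancestors of A: {A, B, E, G, H, I, J, N}.
Common ancestors: {B, E, G, H, I, J, N}.
Among these, H is not an ancestor of any other common ancestor — it is the merge base.

H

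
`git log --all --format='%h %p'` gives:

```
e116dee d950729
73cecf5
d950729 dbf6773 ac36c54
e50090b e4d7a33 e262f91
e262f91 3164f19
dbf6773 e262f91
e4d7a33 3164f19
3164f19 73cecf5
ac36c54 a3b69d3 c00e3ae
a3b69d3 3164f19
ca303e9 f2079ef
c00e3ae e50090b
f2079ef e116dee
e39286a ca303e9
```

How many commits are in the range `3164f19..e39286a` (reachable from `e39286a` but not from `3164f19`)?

Reachable from e39286a: {3164f19, 73cecf5, a3b69d3, ac36c54, c00e3ae, ca303e9, d950729, dbf6773, e116dee, e262f91, e39286a, e4d7a33, e50090b, f2079ef}.
Reachable from 3164f19: {3164f19, 73cecf5}.
In e39286a's history but not 3164f19's: {a3b69d3, ac36c54, c00e3ae, ca303e9, d950729, dbf6773, e116dee, e262f91, e39286a, e4d7a33, e50090b, f2079ef} — 12 commits.

12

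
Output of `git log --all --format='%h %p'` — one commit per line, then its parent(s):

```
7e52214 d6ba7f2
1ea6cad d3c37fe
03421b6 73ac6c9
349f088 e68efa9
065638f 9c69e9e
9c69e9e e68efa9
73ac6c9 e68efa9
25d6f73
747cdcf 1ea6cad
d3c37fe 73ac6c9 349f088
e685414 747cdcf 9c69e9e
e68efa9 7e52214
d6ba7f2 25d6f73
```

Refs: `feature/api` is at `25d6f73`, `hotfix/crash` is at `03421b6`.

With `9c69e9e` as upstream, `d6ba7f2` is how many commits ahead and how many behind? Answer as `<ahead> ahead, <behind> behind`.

Reachable from d6ba7f2: {25d6f73, d6ba7f2}.
Reachable from 9c69e9e: {25d6f73, 7e52214, 9c69e9e, d6ba7f2, e68efa9}.
Only in d6ba7f2's history (ahead): {} — 0.
Only in 9c69e9e's history (behind): {7e52214, 9c69e9e, e68efa9} — 3.

0 ahead, 3 behind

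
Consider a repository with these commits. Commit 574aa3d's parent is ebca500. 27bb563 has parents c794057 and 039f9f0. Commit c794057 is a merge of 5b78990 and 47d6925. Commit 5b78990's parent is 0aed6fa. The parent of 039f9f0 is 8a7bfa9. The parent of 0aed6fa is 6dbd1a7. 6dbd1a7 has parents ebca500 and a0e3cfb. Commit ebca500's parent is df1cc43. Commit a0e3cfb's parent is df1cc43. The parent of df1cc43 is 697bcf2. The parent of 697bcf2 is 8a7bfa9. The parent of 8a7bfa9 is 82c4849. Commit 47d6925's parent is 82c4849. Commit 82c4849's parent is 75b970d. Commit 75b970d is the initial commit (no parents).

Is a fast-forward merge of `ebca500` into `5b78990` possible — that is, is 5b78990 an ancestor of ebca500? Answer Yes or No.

A fast-forward from 5b78990 to ebca500 is possible iff 5b78990 is an ancestor of ebca500.
Ancestors of ebca500: {697bcf2, 75b970d, 82c4849, 8a7bfa9, df1cc43, ebca500}.
5b78990 is not among them, so fast-forward is not possible.

No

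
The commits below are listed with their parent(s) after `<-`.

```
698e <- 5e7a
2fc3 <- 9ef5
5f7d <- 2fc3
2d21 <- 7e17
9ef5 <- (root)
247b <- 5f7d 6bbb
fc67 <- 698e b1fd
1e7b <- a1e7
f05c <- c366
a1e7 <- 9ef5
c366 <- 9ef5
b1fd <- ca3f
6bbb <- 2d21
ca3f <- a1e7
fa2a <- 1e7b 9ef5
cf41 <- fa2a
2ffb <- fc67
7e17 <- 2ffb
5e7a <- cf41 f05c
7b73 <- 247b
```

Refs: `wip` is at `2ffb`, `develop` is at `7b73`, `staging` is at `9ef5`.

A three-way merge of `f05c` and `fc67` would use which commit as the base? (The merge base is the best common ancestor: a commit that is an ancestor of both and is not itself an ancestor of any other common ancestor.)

f05c

Ancestors of f05c: {9ef5, c366, f05c}.
Ancestors of fc67: {1e7b, 5e7a, 698e, 9ef5, a1e7, b1fd, c366, ca3f, cf41, f05c, fa2a, fc67}.
Common ancestors: {9ef5, c366, f05c}.
Among these, f05c is not an ancestor of any other common ancestor — it is the merge base.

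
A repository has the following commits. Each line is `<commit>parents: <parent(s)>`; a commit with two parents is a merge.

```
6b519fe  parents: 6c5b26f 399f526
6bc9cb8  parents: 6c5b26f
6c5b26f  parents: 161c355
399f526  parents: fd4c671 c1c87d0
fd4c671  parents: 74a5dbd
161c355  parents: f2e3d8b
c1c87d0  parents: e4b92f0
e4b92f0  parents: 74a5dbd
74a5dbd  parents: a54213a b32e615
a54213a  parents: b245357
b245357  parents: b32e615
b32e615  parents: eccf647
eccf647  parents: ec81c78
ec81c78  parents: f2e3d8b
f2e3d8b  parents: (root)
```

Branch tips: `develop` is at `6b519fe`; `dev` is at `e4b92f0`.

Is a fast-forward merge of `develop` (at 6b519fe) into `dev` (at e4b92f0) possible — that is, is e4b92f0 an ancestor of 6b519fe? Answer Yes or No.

A fast-forward from e4b92f0 to 6b519fe is possible iff e4b92f0 is an ancestor of 6b519fe.
Ancestors of 6b519fe: {161c355, 399f526, 6b519fe, 6c5b26f, 74a5dbd, a54213a, b245357, b32e615, c1c87d0, e4b92f0, ec81c78, eccf647, f2e3d8b, fd4c671}.
e4b92f0 is among them, so fast-forward is possible.

Yes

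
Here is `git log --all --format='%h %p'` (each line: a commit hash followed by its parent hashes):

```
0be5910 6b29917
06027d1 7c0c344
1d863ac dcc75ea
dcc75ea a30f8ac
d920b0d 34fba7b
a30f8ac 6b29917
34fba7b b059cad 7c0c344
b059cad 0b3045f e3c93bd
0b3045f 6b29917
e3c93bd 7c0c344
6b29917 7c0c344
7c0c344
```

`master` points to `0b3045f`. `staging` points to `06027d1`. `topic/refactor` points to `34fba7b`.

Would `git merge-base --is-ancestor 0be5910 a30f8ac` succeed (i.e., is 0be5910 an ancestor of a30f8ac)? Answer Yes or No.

No

Ancestors of a30f8ac: {6b29917, 7c0c344, a30f8ac}.
0be5910 is not in that set, so it is not an ancestor of a30f8ac.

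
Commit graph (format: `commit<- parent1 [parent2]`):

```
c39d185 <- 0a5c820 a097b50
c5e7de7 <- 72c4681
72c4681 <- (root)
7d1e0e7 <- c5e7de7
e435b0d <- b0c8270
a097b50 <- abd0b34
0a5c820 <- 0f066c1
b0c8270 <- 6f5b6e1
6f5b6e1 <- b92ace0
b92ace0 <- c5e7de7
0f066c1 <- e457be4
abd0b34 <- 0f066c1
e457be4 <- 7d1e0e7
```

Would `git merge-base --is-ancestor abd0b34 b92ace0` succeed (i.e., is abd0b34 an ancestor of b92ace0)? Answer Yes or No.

No

Ancestors of b92ace0: {72c4681, b92ace0, c5e7de7}.
abd0b34 is not in that set, so it is not an ancestor of b92ace0.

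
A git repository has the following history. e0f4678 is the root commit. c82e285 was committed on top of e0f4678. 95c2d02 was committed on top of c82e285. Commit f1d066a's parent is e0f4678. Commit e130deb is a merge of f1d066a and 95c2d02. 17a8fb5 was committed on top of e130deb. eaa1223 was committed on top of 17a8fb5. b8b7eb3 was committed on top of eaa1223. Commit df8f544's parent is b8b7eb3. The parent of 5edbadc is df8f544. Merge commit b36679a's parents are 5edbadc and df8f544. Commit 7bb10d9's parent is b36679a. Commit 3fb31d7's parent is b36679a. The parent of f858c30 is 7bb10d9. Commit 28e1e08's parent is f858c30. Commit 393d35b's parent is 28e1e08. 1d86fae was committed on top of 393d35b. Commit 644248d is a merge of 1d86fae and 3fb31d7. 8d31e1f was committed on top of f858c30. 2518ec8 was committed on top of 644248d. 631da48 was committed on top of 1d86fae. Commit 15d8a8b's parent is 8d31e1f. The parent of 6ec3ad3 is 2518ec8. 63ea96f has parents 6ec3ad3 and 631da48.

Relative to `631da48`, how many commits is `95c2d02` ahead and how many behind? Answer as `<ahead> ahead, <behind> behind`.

Reachable from 95c2d02: {95c2d02, c82e285, e0f4678}.
Reachable from 631da48: {17a8fb5, 1d86fae, 28e1e08, 393d35b, 5edbadc, 631da48, 7bb10d9, 95c2d02, b36679a, b8b7eb3, c82e285, df8f544, e0f4678, e130deb, eaa1223, f1d066a, f858c30}.
Only in 95c2d02's history (ahead): {} — 0.
Only in 631da48's history (behind): {17a8fb5, 1d86fae, 28e1e08, 393d35b, 5edbadc, 631da48, 7bb10d9, b36679a, b8b7eb3, df8f544, e130deb, eaa1223, f1d066a, f858c30} — 14.

0 ahead, 14 behind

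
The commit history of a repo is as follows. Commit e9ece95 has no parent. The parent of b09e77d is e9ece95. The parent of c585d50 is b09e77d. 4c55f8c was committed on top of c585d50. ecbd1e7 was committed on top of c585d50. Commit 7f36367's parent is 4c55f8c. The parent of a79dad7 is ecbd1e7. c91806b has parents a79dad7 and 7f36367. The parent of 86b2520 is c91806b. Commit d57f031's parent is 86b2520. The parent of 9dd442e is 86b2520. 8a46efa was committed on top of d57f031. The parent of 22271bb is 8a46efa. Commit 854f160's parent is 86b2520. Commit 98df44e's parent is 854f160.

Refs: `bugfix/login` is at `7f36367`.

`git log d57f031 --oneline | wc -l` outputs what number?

Walking parent pointers from d57f031: reachable set = {4c55f8c, 7f36367, 86b2520, a79dad7, b09e77d, c585d50, c91806b, d57f031, e9ece95, ecbd1e7}.
That is 10 commits.

10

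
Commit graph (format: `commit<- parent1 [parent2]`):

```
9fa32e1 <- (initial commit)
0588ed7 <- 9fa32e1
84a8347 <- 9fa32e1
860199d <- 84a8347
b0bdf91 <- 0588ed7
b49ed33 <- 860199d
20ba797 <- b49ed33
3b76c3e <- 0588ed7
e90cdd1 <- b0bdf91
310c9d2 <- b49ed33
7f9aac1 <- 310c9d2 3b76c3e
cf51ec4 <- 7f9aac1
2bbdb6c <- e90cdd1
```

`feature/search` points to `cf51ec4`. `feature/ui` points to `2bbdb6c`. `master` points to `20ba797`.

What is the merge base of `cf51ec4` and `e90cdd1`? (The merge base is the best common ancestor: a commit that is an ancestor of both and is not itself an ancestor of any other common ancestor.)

0588ed7

Ancestors of cf51ec4: {0588ed7, 310c9d2, 3b76c3e, 7f9aac1, 84a8347, 860199d, 9fa32e1, b49ed33, cf51ec4}.
Ancestors of e90cdd1: {0588ed7, 9fa32e1, b0bdf91, e90cdd1}.
Common ancestors: {0588ed7, 9fa32e1}.
Among these, 0588ed7 is not an ancestor of any other common ancestor — it is the merge base.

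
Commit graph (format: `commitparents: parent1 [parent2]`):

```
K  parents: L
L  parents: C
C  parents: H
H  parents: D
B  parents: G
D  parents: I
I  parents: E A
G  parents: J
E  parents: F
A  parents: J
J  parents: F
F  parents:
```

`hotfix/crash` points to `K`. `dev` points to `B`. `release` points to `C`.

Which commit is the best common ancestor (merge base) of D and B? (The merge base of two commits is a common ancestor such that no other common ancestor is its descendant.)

Ancestors of D: {A, D, E, F, I, J}.
Ancestors of B: {B, F, G, J}.
Common ancestors: {F, J}.
Among these, J is not an ancestor of any other common ancestor — it is the merge base.

J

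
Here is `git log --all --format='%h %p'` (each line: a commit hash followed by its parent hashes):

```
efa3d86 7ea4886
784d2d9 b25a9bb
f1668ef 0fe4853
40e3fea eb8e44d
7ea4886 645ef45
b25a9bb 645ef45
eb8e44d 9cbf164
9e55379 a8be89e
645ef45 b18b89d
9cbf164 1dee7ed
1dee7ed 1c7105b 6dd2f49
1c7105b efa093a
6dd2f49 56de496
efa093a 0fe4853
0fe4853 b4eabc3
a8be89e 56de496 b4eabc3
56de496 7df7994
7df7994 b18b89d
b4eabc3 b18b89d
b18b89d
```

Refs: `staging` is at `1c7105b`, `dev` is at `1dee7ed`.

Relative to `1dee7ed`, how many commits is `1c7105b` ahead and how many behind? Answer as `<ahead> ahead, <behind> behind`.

Reachable from 1c7105b: {0fe4853, 1c7105b, b18b89d, b4eabc3, efa093a}.
Reachable from 1dee7ed: {0fe4853, 1c7105b, 1dee7ed, 56de496, 6dd2f49, 7df7994, b18b89d, b4eabc3, efa093a}.
Only in 1c7105b's history (ahead): {} — 0.
Only in 1dee7ed's history (behind): {1dee7ed, 56de496, 6dd2f49, 7df7994} — 4.

0 ahead, 4 behind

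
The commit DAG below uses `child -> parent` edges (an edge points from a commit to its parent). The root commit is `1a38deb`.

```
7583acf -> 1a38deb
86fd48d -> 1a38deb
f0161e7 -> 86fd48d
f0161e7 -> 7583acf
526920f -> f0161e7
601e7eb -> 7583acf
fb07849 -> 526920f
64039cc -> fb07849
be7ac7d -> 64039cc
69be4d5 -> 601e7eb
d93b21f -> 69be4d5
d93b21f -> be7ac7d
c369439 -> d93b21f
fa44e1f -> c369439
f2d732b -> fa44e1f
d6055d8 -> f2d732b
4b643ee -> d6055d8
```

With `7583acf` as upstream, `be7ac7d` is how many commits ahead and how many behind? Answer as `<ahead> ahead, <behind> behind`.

6 ahead, 0 behind

Reachable from be7ac7d: {1a38deb, 526920f, 64039cc, 7583acf, 86fd48d, be7ac7d, f0161e7, fb07849}.
Reachable from 7583acf: {1a38deb, 7583acf}.
Only in be7ac7d's history (ahead): {526920f, 64039cc, 86fd48d, be7ac7d, f0161e7, fb07849} — 6.
Only in 7583acf's history (behind): {} — 0.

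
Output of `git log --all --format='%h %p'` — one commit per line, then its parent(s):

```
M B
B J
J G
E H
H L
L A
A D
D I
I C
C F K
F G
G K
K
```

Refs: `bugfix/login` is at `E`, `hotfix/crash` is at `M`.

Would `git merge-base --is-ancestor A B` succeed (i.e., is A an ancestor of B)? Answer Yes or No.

Ancestors of B: {B, G, J, K}.
A is not in that set, so it is not an ancestor of B.

No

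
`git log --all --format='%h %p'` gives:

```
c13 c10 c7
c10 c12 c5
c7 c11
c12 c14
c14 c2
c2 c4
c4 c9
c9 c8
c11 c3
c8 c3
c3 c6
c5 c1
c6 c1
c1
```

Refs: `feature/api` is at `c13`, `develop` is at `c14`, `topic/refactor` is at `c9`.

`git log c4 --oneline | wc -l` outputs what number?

Walking parent pointers from c4: reachable set = {c1, c3, c4, c6, c8, c9}.
That is 6 commits.

6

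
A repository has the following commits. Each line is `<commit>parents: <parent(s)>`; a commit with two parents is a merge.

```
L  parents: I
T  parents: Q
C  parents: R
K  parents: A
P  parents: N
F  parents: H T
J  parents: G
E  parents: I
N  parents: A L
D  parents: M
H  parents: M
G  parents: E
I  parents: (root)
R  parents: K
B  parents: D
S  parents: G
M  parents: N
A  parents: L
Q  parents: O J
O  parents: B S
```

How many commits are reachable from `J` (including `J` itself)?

4

Walking parent pointers from J: reachable set = {E, G, I, J}.
That is 4 commits.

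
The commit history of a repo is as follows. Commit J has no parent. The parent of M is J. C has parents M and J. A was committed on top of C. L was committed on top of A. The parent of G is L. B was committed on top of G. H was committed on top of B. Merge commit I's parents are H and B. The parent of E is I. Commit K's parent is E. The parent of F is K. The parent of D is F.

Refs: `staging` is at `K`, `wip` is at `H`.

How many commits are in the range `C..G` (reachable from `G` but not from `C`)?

3

Reachable from G: {A, C, G, J, L, M}.
Reachable from C: {C, J, M}.
In G's history but not C's: {A, G, L} — 3 commits.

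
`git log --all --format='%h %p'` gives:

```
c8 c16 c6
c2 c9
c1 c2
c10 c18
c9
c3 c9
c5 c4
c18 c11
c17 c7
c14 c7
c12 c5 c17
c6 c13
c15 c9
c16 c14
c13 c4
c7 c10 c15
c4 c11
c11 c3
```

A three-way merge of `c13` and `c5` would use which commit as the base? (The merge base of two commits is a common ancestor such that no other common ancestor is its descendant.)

c4

Ancestors of c13: {c11, c13, c3, c4, c9}.
Ancestors of c5: {c11, c3, c4, c5, c9}.
Common ancestors: {c11, c3, c4, c9}.
Among these, c4 is not an ancestor of any other common ancestor — it is the merge base.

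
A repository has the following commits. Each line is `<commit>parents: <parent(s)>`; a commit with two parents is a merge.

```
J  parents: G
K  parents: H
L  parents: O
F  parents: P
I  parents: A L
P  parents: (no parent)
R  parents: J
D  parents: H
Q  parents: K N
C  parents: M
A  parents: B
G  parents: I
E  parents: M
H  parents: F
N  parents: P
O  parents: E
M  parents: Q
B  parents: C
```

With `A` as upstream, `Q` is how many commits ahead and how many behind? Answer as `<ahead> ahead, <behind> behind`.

0 ahead, 4 behind

Reachable from Q: {F, H, K, N, P, Q}.
Reachable from A: {A, B, C, F, H, K, M, N, P, Q}.
Only in Q's history (ahead): {} — 0.
Only in A's history (behind): {A, B, C, M} — 4.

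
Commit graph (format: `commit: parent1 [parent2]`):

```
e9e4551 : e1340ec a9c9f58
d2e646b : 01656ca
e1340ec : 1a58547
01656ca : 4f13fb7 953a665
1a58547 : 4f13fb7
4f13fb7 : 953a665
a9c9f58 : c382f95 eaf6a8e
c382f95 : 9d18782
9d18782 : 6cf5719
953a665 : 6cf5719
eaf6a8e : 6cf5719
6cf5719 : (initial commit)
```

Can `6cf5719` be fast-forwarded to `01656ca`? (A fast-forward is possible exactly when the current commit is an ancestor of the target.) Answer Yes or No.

Yes

A fast-forward from 6cf5719 to 01656ca is possible iff 6cf5719 is an ancestor of 01656ca.
Ancestors of 01656ca: {01656ca, 4f13fb7, 6cf5719, 953a665}.
6cf5719 is among them, so fast-forward is possible.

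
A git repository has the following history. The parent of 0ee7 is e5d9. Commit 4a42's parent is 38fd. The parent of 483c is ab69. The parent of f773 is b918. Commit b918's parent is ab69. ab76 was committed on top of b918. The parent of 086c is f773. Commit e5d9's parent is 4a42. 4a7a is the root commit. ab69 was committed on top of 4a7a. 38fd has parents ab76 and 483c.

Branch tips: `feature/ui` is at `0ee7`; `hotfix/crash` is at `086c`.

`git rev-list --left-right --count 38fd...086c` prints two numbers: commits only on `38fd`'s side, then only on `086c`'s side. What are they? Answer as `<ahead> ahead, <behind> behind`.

Reachable from 38fd: {38fd, 483c, 4a7a, ab69, ab76, b918}.
Reachable from 086c: {086c, 4a7a, ab69, b918, f773}.
Only in 38fd's history (ahead): {38fd, 483c, ab76} — 3.
Only in 086c's history (behind): {086c, f773} — 2.

3 ahead, 2 behind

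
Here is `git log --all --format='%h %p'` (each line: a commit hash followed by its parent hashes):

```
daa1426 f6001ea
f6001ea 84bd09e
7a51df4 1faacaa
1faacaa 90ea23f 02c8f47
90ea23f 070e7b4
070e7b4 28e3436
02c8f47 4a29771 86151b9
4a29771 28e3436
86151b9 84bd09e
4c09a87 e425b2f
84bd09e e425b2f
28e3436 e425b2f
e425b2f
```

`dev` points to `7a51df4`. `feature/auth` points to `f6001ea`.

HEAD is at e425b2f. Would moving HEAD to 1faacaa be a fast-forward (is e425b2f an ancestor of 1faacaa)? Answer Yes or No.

Yes

A fast-forward from e425b2f to 1faacaa is possible iff e425b2f is an ancestor of 1faacaa.
Ancestors of 1faacaa: {02c8f47, 070e7b4, 1faacaa, 28e3436, 4a29771, 84bd09e, 86151b9, 90ea23f, e425b2f}.
e425b2f is among them, so fast-forward is possible.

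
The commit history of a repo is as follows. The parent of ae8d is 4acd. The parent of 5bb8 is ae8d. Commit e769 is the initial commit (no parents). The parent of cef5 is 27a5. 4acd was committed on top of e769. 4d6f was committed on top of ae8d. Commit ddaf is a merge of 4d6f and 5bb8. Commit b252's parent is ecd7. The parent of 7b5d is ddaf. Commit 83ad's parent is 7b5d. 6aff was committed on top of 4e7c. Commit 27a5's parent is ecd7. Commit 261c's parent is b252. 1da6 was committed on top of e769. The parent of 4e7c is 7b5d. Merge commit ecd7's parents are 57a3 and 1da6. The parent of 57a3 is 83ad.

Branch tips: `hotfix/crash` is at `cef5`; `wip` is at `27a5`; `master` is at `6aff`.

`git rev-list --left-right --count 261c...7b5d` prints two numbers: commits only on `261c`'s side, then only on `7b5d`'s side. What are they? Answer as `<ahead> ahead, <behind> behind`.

Reachable from 261c: {1da6, 261c, 4acd, 4d6f, 57a3, 5bb8, 7b5d, 83ad, ae8d, b252, ddaf, e769, ecd7}.
Reachable from 7b5d: {4acd, 4d6f, 5bb8, 7b5d, ae8d, ddaf, e769}.
Only in 261c's history (ahead): {1da6, 261c, 57a3, 83ad, b252, ecd7} — 6.
Only in 7b5d's history (behind): {} — 0.

6 ahead, 0 behind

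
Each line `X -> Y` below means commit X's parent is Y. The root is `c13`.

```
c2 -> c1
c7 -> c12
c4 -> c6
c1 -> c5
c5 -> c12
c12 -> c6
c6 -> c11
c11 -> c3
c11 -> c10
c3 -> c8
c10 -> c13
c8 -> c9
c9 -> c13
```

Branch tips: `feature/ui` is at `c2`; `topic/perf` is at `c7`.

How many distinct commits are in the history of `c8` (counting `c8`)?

3

Walking parent pointers from c8: reachable set = {c13, c8, c9}.
That is 3 commits.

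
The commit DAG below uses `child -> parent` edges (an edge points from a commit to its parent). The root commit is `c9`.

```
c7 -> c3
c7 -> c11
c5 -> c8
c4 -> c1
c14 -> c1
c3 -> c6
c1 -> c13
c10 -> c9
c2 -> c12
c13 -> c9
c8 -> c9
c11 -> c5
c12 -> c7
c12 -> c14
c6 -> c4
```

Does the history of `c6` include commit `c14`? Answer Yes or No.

Ancestors of c6: {c1, c13, c4, c6, c9}.
c14 is not in that set, so it is not an ancestor of c6.

No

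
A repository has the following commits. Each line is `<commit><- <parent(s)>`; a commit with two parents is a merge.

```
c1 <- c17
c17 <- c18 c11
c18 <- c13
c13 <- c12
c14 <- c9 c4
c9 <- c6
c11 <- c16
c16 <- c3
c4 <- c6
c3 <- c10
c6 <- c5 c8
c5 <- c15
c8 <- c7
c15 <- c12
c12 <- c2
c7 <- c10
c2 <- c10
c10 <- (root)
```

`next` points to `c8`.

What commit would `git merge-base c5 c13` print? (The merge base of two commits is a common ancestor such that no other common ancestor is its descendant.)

Ancestors of c5: {c10, c12, c15, c2, c5}.
Ancestors of c13: {c10, c12, c13, c2}.
Common ancestors: {c10, c12, c2}.
Among these, c12 is not an ancestor of any other common ancestor — it is the merge base.

c12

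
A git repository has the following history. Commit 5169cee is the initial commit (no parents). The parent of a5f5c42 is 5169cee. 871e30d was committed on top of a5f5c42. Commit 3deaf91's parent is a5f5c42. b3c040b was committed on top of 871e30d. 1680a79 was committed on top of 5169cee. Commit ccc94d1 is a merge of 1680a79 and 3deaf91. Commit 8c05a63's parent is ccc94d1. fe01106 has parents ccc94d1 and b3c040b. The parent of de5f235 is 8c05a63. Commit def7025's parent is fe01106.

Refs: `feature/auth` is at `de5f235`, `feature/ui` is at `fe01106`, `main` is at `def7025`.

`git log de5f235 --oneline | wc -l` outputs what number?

7

Walking parent pointers from de5f235: reachable set = {1680a79, 3deaf91, 5169cee, 8c05a63, a5f5c42, ccc94d1, de5f235}.
That is 7 commits.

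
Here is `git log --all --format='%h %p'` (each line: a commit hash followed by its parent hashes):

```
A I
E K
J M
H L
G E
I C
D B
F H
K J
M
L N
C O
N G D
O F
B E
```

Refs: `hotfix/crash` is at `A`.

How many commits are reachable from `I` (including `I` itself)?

Walking parent pointers from I: reachable set = {B, C, D, E, F, G, H, I, J, K, L, M, N, O}.
That is 14 commits.

14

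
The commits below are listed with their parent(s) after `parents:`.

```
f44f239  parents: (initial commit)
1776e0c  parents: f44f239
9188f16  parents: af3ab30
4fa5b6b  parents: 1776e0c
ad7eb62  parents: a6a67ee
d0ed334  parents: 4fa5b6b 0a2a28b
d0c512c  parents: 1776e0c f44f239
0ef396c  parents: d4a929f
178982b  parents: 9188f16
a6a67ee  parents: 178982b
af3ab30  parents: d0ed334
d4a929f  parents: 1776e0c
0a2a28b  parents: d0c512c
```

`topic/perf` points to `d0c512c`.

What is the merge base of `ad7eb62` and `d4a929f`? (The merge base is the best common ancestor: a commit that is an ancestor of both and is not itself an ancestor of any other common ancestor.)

1776e0c

Ancestors of ad7eb62: {0a2a28b, 1776e0c, 178982b, 4fa5b6b, 9188f16, a6a67ee, ad7eb62, af3ab30, d0c512c, d0ed334, f44f239}.
Ancestors of d4a929f: {1776e0c, d4a929f, f44f239}.
Common ancestors: {1776e0c, f44f239}.
Among these, 1776e0c is not an ancestor of any other common ancestor — it is the merge base.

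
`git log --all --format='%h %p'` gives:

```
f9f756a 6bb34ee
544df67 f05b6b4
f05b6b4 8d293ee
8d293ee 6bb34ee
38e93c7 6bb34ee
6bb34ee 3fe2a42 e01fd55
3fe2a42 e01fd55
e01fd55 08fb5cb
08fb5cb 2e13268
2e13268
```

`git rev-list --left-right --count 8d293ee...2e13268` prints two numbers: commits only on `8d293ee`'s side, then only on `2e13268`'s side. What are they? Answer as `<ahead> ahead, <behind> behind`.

Reachable from 8d293ee: {08fb5cb, 2e13268, 3fe2a42, 6bb34ee, 8d293ee, e01fd55}.
Reachable from 2e13268: {2e13268}.
Only in 8d293ee's history (ahead): {08fb5cb, 3fe2a42, 6bb34ee, 8d293ee, e01fd55} — 5.
Only in 2e13268's history (behind): {} — 0.

5 ahead, 0 behind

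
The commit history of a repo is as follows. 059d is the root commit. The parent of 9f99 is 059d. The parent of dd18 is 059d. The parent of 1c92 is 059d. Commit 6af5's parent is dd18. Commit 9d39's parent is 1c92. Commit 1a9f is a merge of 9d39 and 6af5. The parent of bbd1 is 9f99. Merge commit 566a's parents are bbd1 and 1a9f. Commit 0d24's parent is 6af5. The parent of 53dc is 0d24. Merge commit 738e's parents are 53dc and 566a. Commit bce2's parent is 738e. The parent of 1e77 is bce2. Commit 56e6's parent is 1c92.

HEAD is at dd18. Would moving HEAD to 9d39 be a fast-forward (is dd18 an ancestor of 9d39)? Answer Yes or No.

No

A fast-forward from dd18 to 9d39 is possible iff dd18 is an ancestor of 9d39.
Ancestors of 9d39: {059d, 1c92, 9d39}.
dd18 is not among them, so fast-forward is not possible.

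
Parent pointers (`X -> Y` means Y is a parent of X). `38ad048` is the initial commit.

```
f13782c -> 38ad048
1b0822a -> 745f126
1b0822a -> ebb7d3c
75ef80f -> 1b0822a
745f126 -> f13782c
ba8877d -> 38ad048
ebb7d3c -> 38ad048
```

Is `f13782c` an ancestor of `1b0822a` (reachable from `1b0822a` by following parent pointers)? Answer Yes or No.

Ancestors of 1b0822a (commits reachable by following parents): {1b0822a, 38ad048, 745f126, ebb7d3c, f13782c}.
f13782c is in that set, so it is an ancestor of 1b0822a.

Yes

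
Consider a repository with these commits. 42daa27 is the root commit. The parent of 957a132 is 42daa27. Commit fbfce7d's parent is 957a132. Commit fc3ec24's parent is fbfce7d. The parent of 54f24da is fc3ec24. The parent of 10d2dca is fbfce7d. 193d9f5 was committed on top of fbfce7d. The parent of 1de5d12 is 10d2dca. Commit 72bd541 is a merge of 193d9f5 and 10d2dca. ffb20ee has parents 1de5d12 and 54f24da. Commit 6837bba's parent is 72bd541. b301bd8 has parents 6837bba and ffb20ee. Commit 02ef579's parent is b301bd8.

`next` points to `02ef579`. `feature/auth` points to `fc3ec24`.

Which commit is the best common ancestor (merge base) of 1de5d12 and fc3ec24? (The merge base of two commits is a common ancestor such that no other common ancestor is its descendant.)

Ancestors of 1de5d12: {10d2dca, 1de5d12, 42daa27, 957a132, fbfce7d}.
Ancestors of fc3ec24: {42daa27, 957a132, fbfce7d, fc3ec24}.
Common ancestors: {42daa27, 957a132, fbfce7d}.
Among these, fbfce7d is not an ancestor of any other common ancestor — it is the merge base.

fbfce7d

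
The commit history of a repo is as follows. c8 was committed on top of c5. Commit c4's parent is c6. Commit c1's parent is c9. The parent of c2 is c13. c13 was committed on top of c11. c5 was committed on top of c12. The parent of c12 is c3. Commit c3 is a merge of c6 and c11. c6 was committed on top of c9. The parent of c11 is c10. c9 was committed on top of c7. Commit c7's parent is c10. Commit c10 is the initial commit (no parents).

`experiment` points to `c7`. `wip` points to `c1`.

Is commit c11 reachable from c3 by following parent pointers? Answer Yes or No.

Ancestors of c3 (commits reachable by following parents): {c10, c11, c3, c6, c7, c9}.
c11 is in that set, so it is an ancestor of c3.

Yes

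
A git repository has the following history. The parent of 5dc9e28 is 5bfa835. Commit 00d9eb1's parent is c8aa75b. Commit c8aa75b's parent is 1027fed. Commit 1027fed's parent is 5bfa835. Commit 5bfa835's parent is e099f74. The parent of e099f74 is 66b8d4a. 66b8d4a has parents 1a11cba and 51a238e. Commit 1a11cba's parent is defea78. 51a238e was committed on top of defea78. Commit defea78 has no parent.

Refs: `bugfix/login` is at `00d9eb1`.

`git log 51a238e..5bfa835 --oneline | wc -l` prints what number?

Reachable from 5bfa835: {1a11cba, 51a238e, 5bfa835, 66b8d4a, defea78, e099f74}.
Reachable from 51a238e: {51a238e, defea78}.
In 5bfa835's history but not 51a238e's: {1a11cba, 5bfa835, 66b8d4a, e099f74} — 4 commits.

4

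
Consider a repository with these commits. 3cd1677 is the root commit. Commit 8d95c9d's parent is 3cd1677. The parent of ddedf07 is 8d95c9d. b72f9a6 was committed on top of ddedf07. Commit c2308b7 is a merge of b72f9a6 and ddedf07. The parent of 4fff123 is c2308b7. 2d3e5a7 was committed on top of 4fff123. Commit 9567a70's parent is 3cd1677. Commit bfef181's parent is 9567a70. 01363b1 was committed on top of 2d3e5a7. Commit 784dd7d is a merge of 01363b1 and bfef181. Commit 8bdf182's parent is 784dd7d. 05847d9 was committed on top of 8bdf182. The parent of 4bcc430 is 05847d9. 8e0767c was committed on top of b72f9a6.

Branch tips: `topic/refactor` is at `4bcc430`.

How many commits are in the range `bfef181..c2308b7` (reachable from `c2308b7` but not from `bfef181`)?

Reachable from c2308b7: {3cd1677, 8d95c9d, b72f9a6, c2308b7, ddedf07}.
Reachable from bfef181: {3cd1677, 9567a70, bfef181}.
In c2308b7's history but not bfef181's: {8d95c9d, b72f9a6, c2308b7, ddedf07} — 4 commits.

4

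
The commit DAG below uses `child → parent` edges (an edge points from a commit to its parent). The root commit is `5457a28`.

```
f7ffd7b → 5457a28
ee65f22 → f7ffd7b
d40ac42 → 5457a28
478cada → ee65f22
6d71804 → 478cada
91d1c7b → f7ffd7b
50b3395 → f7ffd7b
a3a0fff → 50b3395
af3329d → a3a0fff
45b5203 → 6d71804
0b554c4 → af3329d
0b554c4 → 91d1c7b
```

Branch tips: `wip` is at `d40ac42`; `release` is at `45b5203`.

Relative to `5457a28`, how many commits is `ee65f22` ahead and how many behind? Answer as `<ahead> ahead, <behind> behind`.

Reachable from ee65f22: {5457a28, ee65f22, f7ffd7b}.
Reachable from 5457a28: {5457a28}.
Only in ee65f22's history (ahead): {ee65f22, f7ffd7b} — 2.
Only in 5457a28's history (behind): {} — 0.

2 ahead, 0 behind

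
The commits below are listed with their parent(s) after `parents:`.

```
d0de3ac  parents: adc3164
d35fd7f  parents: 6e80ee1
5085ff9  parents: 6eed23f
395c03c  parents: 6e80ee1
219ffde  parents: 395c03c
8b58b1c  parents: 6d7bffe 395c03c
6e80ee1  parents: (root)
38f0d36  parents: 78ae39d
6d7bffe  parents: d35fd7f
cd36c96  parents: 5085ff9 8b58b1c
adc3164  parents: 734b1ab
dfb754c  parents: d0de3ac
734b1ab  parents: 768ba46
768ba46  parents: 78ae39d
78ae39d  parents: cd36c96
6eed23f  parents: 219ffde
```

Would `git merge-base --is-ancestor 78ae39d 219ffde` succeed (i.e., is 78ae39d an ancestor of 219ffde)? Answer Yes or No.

No

Ancestors of 219ffde: {219ffde, 395c03c, 6e80ee1}.
78ae39d is not in that set, so it is not an ancestor of 219ffde.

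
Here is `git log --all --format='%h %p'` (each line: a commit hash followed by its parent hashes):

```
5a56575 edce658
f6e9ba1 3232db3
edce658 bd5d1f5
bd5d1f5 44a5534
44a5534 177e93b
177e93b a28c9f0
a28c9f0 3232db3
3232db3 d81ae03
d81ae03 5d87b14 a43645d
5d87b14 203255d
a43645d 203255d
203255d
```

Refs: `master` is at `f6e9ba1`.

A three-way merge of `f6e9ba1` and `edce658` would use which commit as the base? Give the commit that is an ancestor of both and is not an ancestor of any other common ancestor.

Ancestors of f6e9ba1: {203255d, 3232db3, 5d87b14, a43645d, d81ae03, f6e9ba1}.
Ancestors of edce658: {177e93b, 203255d, 3232db3, 44a5534, 5d87b14, a28c9f0, a43645d, bd5d1f5, d81ae03, edce658}.
Common ancestors: {203255d, 3232db3, 5d87b14, a43645d, d81ae03}.
Among these, 3232db3 is not an ancestor of any other common ancestor — it is the merge base.

3232db3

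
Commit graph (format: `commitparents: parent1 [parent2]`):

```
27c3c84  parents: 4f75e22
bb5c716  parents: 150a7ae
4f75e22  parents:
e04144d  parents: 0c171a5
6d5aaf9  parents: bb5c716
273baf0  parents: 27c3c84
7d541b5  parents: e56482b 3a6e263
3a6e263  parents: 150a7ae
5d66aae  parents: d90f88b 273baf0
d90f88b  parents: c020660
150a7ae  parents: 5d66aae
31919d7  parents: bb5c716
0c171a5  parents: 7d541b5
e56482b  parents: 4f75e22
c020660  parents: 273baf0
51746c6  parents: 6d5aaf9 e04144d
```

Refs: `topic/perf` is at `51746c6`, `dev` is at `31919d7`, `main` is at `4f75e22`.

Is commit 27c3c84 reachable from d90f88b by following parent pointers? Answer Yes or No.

Yes

Ancestors of d90f88b (commits reachable by following parents): {273baf0, 27c3c84, 4f75e22, c020660, d90f88b}.
27c3c84 is in that set, so it is an ancestor of d90f88b.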